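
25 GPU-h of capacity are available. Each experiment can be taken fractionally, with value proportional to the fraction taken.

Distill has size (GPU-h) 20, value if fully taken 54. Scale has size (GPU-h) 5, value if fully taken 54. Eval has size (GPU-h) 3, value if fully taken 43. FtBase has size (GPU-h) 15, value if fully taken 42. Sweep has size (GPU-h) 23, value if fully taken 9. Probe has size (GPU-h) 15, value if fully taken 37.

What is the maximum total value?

Sort by value density: Eval 43/3≈14.3, Scale 54/5≈10.8, FtBase 42/15≈2.8, Distill 54/20≈2.7, Probe 37/15≈2.47, Sweep 9/23≈0.391.
Take all of Eval (3 GPU-h, value 43) — 22 GPU-h left.
Take all of Scale (5 GPU-h, value 54) — 17 GPU-h left.
FtBase: take in full, 15 GPU-h for value 42 — 2 left.
Fill the last 2 GPU-h with part of Distill: 2/20 of it earns 5.4.
Total value = 144.4.

144.4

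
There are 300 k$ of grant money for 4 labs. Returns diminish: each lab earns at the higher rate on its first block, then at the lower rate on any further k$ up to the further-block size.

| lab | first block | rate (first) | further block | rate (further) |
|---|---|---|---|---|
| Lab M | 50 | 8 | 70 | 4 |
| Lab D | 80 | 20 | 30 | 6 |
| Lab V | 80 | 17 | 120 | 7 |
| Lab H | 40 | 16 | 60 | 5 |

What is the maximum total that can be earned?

Treat each block as its own option and order by rate: Lab D/tier1 20 > Lab V/tier1 17 > Lab H/tier1 16 > Lab M/tier1 8 > Lab V/tier2 7 > Lab D/tier2 6 > Lab H/tier2 5 > Lab M/tier2 4.
Fill Lab D tier1 block (80 at 20) — 220 left.
Fill Lab V tier1 block (80 at 17) — 140 left.
Fill Lab H tier1 block (40 at 16) — 100 left.
Fill Lab M tier1 block (50 at 8) — 50 left.
Lab V tier2 at 7: only 50 left, fill 50.
Total = 20×80 + 17×80 + 16×40 + 8×50 + 7×50 = 4350.

4350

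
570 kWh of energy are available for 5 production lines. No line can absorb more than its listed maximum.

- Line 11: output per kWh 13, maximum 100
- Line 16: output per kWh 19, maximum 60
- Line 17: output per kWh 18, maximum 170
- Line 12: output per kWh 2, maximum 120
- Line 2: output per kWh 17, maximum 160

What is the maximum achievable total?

Highest output per kWh first: Line 16 19 > Line 17 18 > Line 2 17 > Line 11 13 > Line 12 2.
Give Line 16 60 to hit its cap of 60 → 510 left.
Line 17: +170 to 170 (cap) → 340 left.
Line 2: +160 to 160 (cap) → 180 left.
Give Line 11 100 to hit its cap of 100 → 80 left.
Only 80 left; Line 12 takes them to reach 80.
Total = 13×100 + 19×60 + 18×170 + 2×80 + 17×160 = 8380.

8380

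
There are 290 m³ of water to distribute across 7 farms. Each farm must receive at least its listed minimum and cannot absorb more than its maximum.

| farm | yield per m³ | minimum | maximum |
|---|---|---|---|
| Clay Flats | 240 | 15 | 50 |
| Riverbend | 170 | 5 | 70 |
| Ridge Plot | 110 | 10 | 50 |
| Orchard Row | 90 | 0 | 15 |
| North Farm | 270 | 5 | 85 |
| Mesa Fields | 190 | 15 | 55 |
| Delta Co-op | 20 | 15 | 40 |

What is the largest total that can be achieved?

59250

Meeting every minimum uses 15+5+10+0+5+15+15 = 65 m³, leaving 225.
Highest yield per m³ first: North Farm 270 > Clay Flats 240 > Mesa Fields 190 > Riverbend 170 > Ridge Plot 110 > Orchard Row 90 > Delta Co-op 20.
Give North Farm 80 more to hit its cap of 85 ; 145 left.
Clay Flats: +35 to 50 (cap) ; 110 left.
Give Mesa Fields 40 more to hit its cap of 55 ; 70 left.
Riverbend: +65 to 70 (cap) ; 5 left.
Ridge Plot has room for 40 more but only 5 remain, so it gets 15.
Total = 240×50 + 170×70 + 110×15 + 270×85 + 190×55 + 20×15 = 59250.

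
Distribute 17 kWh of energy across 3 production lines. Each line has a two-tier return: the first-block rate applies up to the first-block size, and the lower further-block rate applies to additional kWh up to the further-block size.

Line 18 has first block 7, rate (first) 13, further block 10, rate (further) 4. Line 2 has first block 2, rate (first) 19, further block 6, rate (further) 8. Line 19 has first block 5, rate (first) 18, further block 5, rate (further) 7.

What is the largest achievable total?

Treat each block as its own option and order by rate: Line 2/first 19 > Line 19/first 18 > Line 18/first 13 > Line 2/second 8 > Line 19/second 7 > Line 18/second 4.
Fill Line 2 first block (2 at 19) → 15 left.
Line 19/first (18): +5 → 10 left.
Line 18 first at 13: fill all 7 → 3 left.
Line 2 second at 8: only 3 left, fill 3.
Total = 19×2 + 18×5 + 13×7 + 8×3 = 243.

243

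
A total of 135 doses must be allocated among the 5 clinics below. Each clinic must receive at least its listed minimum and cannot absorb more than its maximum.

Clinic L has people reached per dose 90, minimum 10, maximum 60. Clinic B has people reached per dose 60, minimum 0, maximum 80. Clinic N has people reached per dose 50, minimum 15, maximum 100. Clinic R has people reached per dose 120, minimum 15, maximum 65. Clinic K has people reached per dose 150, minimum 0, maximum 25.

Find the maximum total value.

Meeting every minimum uses 10+0+15+15+0 = 40 doses, leaving 95.
Order the clinics by people reached per dose: Clinic K 150 > Clinic R 120 > Clinic L 90 > Clinic B 60 > Clinic N 50.
Clinic K: +25 to 25 (cap) ; 70 left.
Clinic R takes 50 more to reach its cap of 65 ; 20 left.
Only 20 left; Clinic L takes them to reach 30.
Total = 90×30 + 50×15 + 120×65 + 150×25 = 15000.

15000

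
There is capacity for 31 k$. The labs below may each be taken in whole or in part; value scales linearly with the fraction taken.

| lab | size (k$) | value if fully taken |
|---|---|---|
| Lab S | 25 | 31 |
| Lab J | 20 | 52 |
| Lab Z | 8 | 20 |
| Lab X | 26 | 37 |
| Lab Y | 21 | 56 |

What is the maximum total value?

82

Rank by value-to-size ratio: Lab Y 56/21≈2.67, Lab J 52/20≈2.6, Lab Z 20/8≈2.5, Lab X 37/26≈1.42, Lab S 31/25≈1.24.
Lab Y: take in full, 21 k$ for value 56 — 10 left.
Fill the last 10 k$ with part of Lab J: 10/20 of it earns 26.
Total value = 82.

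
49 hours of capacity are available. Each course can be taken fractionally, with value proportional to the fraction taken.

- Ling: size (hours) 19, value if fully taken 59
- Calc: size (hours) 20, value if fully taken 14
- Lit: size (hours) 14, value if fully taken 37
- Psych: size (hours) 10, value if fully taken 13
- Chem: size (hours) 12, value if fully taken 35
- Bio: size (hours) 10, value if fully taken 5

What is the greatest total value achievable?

136.2

Rank by value-to-size ratio: Ling 59/19≈3.11, Chem 35/12≈2.92, Lit 37/14≈2.64, Psych 13/10≈1.3, Calc 14/20≈0.7, Bio 5/10≈0.5.
Take all of Ling (19 hours, value 59) — 30 hours left.
All 12 hours of Chem fit (value 35) — 18 remain.
Take all of Lit (14 hours, value 37) — 4 hours left.
Only 4 hours remain; take 4/10 of Psych for value 13×4/10 = 5.2.
Total value = 136.2.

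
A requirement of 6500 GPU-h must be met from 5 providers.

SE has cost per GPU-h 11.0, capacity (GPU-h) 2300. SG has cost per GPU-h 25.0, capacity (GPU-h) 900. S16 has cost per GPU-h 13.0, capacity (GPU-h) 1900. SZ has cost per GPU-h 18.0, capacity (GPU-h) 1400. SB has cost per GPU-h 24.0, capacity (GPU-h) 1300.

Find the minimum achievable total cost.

96800

Fill from the cheapest provider first.
SE (11.0): use full 2300 — 4200 GPU-h to go.
S16 (13.0): use full 1900 — 2300 GPU-h to go.
SZ at 18.0: take all 1400 GPU-h — 900 still needed.
SB at 24.0: take 900 of its 1300 — requirement met.
SG: unused.
Cost = 2300×11.0 + 1900×13.0 + 1400×18.0 + 900×24.0 = 96800.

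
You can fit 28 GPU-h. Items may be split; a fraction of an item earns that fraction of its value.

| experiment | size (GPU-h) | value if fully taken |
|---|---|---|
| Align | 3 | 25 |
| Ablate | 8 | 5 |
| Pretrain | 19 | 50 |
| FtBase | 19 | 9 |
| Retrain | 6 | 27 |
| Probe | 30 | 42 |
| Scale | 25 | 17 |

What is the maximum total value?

102

Rank by value-to-size ratio: Align 25/3≈8.33, Retrain 27/6≈4.5, Pretrain 50/19≈2.63, Probe 42/30≈1.4, Scale 17/25≈0.68, Ablate 5/8≈0.625, FtBase 9/19≈0.474.
Take all of Align (3 GPU-h, value 25) → 25 GPU-h left.
All 6 GPU-h of Retrain fit (value 27) → 19 remain.
Pretrain: take in full, 19 GPU-h for value 50 → 0 left.
Total value = 102.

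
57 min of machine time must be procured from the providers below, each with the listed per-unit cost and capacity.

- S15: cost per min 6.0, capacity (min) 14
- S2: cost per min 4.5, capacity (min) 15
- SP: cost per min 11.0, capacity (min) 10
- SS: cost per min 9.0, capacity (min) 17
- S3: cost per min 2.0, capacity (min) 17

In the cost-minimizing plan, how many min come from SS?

11

Use providers in increasing cost order.
S3 at 2.0: take all 17 min ; 40 still needed.
S2 at 4.5: take all 15 min ; 25 still needed.
S15 at 6.0: take all 14 min ; 11 still needed.
Take 11 from SS at 9.0 to finish.
SP: unused.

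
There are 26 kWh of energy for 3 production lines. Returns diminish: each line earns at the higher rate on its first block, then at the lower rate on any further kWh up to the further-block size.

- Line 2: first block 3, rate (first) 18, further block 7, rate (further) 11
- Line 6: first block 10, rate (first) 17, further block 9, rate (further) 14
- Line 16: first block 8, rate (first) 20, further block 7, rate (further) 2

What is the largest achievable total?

Rank every tier by rate: Line 16/T1 20 > Line 2/T1 18 > Line 6/T1 17 > Line 6/T2 14 > Line 2/T2 11 > Line 16/T2 2.
Line 16 T1 at 20: fill all 8 — 18 left.
Line 2/T1 (18): +3 — 15 left.
Line 6 T1 at 17: fill all 10 — 5 left.
Line 6 T2 at 14: only 5 left, fill 5.
Total = 20×8 + 18×3 + 17×10 + 14×5 = 454.

454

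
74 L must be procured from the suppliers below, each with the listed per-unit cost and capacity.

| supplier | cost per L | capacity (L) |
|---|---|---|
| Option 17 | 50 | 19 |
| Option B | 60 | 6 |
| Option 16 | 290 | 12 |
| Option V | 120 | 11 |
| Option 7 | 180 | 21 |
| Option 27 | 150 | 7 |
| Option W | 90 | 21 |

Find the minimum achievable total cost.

7370

Cheapest first:
Option 17 (50): use full 19 → 55 L to go.
Take 6 from Option B at 60 → need 49 more.
Take 21 from Option W at 90 → need 28 more.
Take 11 from Option V at 120 → need 17 more.
Option 27 (150): use full 7 → 10 L to go.
Take 10 from Option 7 at 180 to finish.
Option 16: unused.
Cost = 19×50 + 6×60 + 21×90 + 11×120 + 7×150 + 10×180 = 7370.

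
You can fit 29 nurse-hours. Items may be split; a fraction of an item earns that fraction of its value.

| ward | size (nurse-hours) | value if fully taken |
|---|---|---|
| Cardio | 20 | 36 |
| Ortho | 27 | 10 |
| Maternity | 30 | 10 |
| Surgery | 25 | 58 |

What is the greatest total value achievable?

65.2

Sort by value density: Surgery 58/25≈2.32, Cardio 36/20≈1.8, Ortho 10/27≈0.37, Maternity 10/30≈0.333.
Surgery: take in full, 25 nurse-hours for value 58 — 4 left.
4 nurse-hours left: a 4/20 share of Cardio gives 36×4/20 = 7.2.
Total value = 65.2.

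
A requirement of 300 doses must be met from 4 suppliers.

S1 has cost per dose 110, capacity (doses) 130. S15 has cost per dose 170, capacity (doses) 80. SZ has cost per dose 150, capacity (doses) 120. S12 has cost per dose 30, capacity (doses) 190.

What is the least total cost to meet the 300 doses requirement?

Use suppliers in increasing cost order.
S12 at 30: take all 190 doses → 110 still needed.
S1 at 110: take 110 of its 130 → requirement met.
SZ, S15: unused.
Cost = 190×30 + 110×110 = 17800.

17800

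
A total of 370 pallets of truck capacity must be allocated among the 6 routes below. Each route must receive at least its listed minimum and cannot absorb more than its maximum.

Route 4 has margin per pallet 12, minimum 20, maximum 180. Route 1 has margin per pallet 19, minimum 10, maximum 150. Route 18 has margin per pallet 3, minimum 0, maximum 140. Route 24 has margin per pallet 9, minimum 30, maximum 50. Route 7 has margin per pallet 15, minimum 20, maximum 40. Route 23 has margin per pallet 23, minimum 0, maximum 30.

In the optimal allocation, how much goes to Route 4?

Meeting every minimum uses 20+10+0+30+20+0 = 80 pallets, leaving 290.
Order the routes by margin per pallet: Route 23 23 > Route 1 19 > Route 7 15 > Route 4 12 > Route 24 9 > Route 18 3.
Route 23: +30 to 30 (cap) — 260 left.
Give Route 1 140 more to hit its cap of 150 — 120 left.
Route 7: +20 to 40 (cap) — 100 left.
Route 4 has room for 160 more but only 100 remain, so it gets 120.

120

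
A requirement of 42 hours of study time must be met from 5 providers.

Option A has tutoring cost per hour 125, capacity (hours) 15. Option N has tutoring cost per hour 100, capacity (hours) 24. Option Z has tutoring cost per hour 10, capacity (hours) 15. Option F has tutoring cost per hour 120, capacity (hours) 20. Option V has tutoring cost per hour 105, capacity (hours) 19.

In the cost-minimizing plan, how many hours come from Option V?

3

Cheapest first:
Option Z at 10: take all 15 hours ; 27 still needed.
Take 24 from Option N at 100 ; need 3 more.
Option V (105): take the remaining 3 ; done.
Option F, Option A: unused.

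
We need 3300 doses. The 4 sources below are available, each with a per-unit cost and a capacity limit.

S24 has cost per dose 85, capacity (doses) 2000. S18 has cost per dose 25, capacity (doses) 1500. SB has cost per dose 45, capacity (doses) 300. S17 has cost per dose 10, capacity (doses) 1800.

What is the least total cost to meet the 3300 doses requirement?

Fill from the cheapest source first.
S17 at 10: take all 1800 doses — 1500 still needed.
S18 (25): use full 1500 — 0 doses to go.
SB, S24: unused.
Cost = 1800×10 + 1500×25 = 55500.

55500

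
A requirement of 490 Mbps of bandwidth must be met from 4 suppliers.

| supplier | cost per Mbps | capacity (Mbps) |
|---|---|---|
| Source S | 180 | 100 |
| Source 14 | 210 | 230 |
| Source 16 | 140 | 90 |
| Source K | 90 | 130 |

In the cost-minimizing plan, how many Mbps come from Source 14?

170

Cheapest first:
Source K (90): use full 130 ; 360 Mbps to go.
Source 16 (140): use full 90 ; 270 Mbps to go.
Take 100 from Source S at 180 ; need 170 more.
Source 14 at 210: take 170 of its 230 ; requirement met.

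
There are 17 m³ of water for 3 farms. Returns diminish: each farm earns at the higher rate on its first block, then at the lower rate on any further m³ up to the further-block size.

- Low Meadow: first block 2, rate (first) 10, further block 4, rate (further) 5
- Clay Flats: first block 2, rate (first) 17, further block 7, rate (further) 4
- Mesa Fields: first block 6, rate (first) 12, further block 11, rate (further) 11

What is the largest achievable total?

Rank every tier by rate: Clay Flats/first 17 > Mesa Fields/first 12 > Mesa Fields/second 11 > Low Meadow/first 10 > Low Meadow/second 5 > Clay Flats/second 4.
Clay Flats/first (17): +2 → 15 left.
Mesa Fields/first (12): +6 → 9 left.
Mesa Fields/second: +9 of 11 at 11; pool empty.
Total = 17×2 + 12×6 + 11×9 = 205.

205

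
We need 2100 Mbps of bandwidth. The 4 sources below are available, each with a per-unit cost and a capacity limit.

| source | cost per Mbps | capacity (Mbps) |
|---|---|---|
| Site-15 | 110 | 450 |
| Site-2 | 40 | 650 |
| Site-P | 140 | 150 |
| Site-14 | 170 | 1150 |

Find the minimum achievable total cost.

241000

Use sources in increasing cost order.
Site-2 at 40: take all 650 Mbps ; 1450 still needed.
Site-15 (110): use full 450 ; 1000 Mbps to go.
Take 150 from Site-P at 140 ; need 850 more.
Site-14 at 170: take 850 of its 1150 ; requirement met.
Cost = 650×40 + 450×110 + 150×140 + 850×170 = 241000.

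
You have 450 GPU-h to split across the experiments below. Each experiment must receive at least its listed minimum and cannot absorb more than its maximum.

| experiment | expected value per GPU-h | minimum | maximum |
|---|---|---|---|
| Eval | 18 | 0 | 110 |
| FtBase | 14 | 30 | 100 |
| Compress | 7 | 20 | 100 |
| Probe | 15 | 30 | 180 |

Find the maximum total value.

6500

Meeting every minimum uses 0+30+20+30 = 80 GPU-h, leaving 370.
Order the experiments by expected value per GPU-h: Eval 18 > Probe 15 > FtBase 14 > Compress 7.
Eval takes 110 more to reach its cap of 110 → 260 left.
Probe: +150 to 180 (cap) → 110 left.
Give FtBase 70 more to hit its cap of 100 → 40 left.
Compress: +40 (room for 80) → 60. Pool exhausted.
Total = 18×110 + 14×100 + 7×60 + 15×180 = 6500.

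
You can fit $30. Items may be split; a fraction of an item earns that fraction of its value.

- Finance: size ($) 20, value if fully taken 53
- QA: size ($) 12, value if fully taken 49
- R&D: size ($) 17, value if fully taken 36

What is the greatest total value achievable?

96.7

Rank by value-to-size ratio: QA 49/12≈4.08, Finance 53/20≈2.65, R&D 36/17≈2.12.
All 12 $ of QA fit (value 49) → 18 remain.
18 $ left: a 18/20 share of Finance gives 53×18/20 = 47.7.
Total value = 96.7.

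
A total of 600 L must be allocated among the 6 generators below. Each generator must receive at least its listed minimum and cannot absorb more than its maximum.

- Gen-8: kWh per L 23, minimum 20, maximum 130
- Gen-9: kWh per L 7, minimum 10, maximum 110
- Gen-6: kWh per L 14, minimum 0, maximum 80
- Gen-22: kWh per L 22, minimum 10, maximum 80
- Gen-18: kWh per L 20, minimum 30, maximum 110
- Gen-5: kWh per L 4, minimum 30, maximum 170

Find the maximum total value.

Meeting every minimum uses 20+10+0+10+30+30 = 100 L, leaving 500.
Rank by kWh per L: Gen-8 23 > Gen-22 22 > Gen-18 20 > Gen-6 14 > Gen-9 7 > Gen-5 4.
Gen-8 takes 110 more to reach its cap of 130 → 390 left.
Give Gen-22 70 more to hit its cap of 80 → 320 left.
Gen-18: +80 to 110 (cap) → 240 left.
Gen-6: +80 to 80 (cap) → 160 left.
Gen-9 takes 100 more to reach its cap of 110 → 60 left.
Gen-5 has room for 140 more but only 60 remain, so it gets 90.
Total = 23×130 + 7×110 + 14×80 + 22×80 + 20×110 + 4×90 = 9200.

9200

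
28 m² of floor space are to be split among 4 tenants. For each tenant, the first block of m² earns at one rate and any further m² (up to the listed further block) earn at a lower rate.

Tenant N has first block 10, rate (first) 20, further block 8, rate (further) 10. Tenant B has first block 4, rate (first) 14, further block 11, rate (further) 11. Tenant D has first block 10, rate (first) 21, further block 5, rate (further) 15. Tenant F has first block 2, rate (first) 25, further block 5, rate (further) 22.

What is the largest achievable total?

Order all 8 blocks by rate: Tenant F/tier1 25 > Tenant F/tier2 22 > Tenant D/tier1 21 > Tenant N/tier1 20 > Tenant D/tier2 15 > Tenant B/tier1 14 > Tenant B/tier2 11 > Tenant N/tier2 10.
Tenant F tier1 at 25: fill all 2 → 26 left.
Tenant F tier2 at 22: fill all 5 → 21 left.
Tenant D/tier1 (21): +10 → 11 left.
Tenant N/tier1 (20): +10 → 1 left.
1 remain; put them into Tenant D tier2 at 15.
Total = 25×2 + 22×5 + 21×10 + 20×10 + 15×1 = 585.

585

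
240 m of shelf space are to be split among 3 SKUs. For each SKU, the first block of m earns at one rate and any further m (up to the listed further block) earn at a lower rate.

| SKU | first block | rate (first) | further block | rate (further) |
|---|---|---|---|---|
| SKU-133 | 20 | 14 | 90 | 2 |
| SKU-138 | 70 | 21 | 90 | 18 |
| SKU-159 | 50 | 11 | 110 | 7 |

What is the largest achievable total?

3990

Treat each block as its own option and order by rate: SKU-138/first 21 > SKU-138/second 18 > SKU-133/first 14 > SKU-159/first 11 > SKU-159/second 7 > SKU-133/second 2.
Fill SKU-138 first block (70 at 21) — 170 left.
Fill SKU-138 second block (90 at 18) — 80 left.
SKU-133 first at 14: fill all 20 — 60 left.
Fill SKU-159 first block (50 at 11) — 10 left.
SKU-159/second: +10 of 110 at 7; pool empty.
Total = 21×70 + 18×90 + 14×20 + 11×50 + 7×10 = 3990.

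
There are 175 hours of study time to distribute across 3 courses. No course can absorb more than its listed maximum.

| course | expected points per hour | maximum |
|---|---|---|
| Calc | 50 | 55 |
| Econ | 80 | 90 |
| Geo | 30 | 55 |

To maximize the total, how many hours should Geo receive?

30

Order the courses by expected points per hour: Econ 80 > Calc 50 > Geo 30.
Give Econ 90 to hit its cap of 90 → 85 left.
Give Calc 55 to hit its cap of 55 → 30 left.
Only 30 left; Geo takes them to reach 30.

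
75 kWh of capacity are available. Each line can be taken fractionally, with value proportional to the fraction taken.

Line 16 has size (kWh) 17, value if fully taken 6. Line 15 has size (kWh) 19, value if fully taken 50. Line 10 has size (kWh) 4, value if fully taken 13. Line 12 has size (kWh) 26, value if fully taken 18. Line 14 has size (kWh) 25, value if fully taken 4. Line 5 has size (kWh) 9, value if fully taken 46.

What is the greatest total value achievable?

Rank by value-to-size ratio: Line 5 46/9≈5.11, Line 10 13/4≈3.25, Line 15 50/19≈2.63, Line 12 18/26≈0.692, Line 16 6/17≈0.353, Line 14 4/25≈0.16.
Line 5: take in full, 9 kWh for value 46 → 66 left.
All 4 kWh of Line 10 fit (value 13) → 62 remain.
Take all of Line 15 (19 kWh, value 50) → 43 kWh left.
All 26 kWh of Line 12 fit (value 18) → 17 remain.
Take all of Line 16 (17 kWh, value 6) → 0 kWh left.
Total value = 133.

133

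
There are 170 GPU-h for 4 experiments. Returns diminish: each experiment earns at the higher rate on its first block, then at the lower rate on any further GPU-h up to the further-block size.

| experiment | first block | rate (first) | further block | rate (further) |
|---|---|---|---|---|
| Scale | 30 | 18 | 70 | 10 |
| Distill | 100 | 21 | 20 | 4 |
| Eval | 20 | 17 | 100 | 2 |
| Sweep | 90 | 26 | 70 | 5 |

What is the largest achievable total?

Rank every tier by rate: Sweep/tier1 26 > Distill/tier1 21 > Scale/tier1 18 > Eval/tier1 17 > Scale/tier2 10 > Sweep/tier2 5 > Distill/tier2 4 > Eval/tier2 2.
Fill Sweep tier1 block (90 at 26) → 80 left.
Distill/tier1: +80 of 100 at 21; pool empty.
Total = 26×90 + 21×80 = 4020.

4020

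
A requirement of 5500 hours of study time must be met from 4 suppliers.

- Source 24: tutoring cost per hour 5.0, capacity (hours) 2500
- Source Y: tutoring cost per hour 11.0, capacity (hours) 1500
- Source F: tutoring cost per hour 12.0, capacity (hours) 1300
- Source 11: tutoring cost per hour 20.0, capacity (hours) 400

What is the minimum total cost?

48600

Cheapest first:
Source 24 (5.0): use full 2500 → 3000 hours to go.
Source Y at 11.0: take all 1500 hours → 1500 still needed.
Source F at 12.0: take all 1300 hours → 200 still needed.
Take 200 from Source 11 at 20.0 to finish.
Cost = 2500×5.0 + 1500×11.0 + 1300×12.0 + 200×20.0 = 48600.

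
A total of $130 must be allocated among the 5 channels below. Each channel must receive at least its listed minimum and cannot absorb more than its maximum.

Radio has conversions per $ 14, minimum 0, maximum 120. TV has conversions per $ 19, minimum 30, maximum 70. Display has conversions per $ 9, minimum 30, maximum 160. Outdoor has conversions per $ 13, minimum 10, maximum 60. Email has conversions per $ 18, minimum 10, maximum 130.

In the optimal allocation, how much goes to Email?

Meeting every minimum uses 0+30+30+10+10 = 80 $, leaving 50.
Highest conversions per $ first: TV 19 > Email 18 > Radio 14 > Outdoor 13 > Display 9.
TV: +40 to 70 (cap) → 10 left.
Email: +10 (room for 120) → 20. Pool exhausted.

20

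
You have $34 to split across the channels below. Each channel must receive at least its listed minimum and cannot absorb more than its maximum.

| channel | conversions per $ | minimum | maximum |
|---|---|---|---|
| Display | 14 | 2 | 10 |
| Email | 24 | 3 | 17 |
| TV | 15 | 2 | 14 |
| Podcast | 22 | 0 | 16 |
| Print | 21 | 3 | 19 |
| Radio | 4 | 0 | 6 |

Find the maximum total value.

749

Meeting every minimum uses 2+3+2+0+3+0 = 10 $, leaving 24.
Order the channels by conversions per $: Email 24 > Podcast 22 > Print 21 > TV 15 > Display 14 > Radio 4.
Email takes 14 more to reach its cap of 17 ; 10 left.
Podcast: +10 (room for 16) → 10. Pool exhausted.
Total = 14×2 + 24×17 + 15×2 + 22×10 + 21×3 = 749.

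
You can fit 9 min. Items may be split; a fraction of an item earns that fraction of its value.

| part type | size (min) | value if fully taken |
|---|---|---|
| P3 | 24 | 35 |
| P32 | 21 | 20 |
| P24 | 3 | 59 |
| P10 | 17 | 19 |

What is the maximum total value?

Sort by value density: P24 59/3≈19.7, P3 35/24≈1.46, P10 19/17≈1.12, P32 20/21≈0.952.
Take all of P24 (3 min, value 59) → 6 min left.
6 min left: a 6/24 share of P3 gives 35×6/24 = 8.75.
Total value = 67.75.

67.75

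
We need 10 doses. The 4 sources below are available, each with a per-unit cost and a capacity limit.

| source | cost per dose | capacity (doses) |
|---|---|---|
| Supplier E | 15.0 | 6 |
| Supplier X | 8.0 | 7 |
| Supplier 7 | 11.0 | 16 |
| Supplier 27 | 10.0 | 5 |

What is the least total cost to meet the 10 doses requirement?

Fill from the cheapest source first.
Supplier X (8.0): use full 7 — 3 doses to go.
Supplier 27 at 10.0: take 3 of its 5 — requirement met.
Supplier 7, Supplier E: unused.
Cost = 7×8.0 + 3×10.0 = 86.

86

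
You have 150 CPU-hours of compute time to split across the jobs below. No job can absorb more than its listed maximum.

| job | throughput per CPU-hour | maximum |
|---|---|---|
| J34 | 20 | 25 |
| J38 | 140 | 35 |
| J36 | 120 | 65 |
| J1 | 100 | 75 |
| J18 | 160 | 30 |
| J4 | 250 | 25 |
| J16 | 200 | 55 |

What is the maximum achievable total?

27550

Rank by throughput per CPU-hour: J4 250 > J16 200 > J18 160 > J38 140 > J36 120 > J1 100 > J34 20.
J4 takes 25 to reach its cap of 25 ; 125 left.
J16 takes 55 to reach its cap of 55 ; 70 left.
J18 takes 30 to reach its cap of 30 ; 40 left.
Give J38 35 to hit its cap of 35 ; 5 left.
J36 has room for 65 but only 5 remain, so it gets 5.
Total = 140×35 + 120×5 + 160×30 + 250×25 + 200×55 = 27550.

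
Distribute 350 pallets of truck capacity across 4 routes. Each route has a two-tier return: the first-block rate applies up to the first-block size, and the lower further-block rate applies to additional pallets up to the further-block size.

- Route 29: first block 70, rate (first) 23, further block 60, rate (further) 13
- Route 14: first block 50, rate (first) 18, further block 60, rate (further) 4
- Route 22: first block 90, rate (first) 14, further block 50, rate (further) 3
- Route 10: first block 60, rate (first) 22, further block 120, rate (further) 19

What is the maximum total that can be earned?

Rank every tier by rate: Route 29/T1 23 > Route 10/T1 22 > Route 10/T2 19 > Route 14/T1 18 > Route 22/T1 14 > Route 29/T2 13 > Route 14/T2 4 > Route 22/T2 3.
Fill Route 29 T1 block (70 at 23) — 280 left.
Route 10 T1 at 22: fill all 60 — 220 left.
Route 10/T2 (19): +120 — 100 left.
Route 14/T1 (18): +50 — 50 left.
Route 22 T1 at 14: only 50 left, fill 50.
Total = 23×70 + 22×60 + 19×120 + 18×50 + 14×50 = 6810.

6810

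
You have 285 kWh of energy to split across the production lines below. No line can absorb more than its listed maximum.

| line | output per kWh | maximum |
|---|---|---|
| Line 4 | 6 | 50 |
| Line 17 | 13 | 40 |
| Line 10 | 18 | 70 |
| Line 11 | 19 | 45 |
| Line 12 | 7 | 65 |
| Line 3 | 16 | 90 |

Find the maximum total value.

4355

Rank by output per kWh: Line 11 19 > Line 10 18 > Line 3 16 > Line 17 13 > Line 12 7 > Line 4 6.
Line 11: +45 to 45 (cap) → 240 left.
Give Line 10 70 to hit its cap of 70 → 170 left.
Give Line 3 90 to hit its cap of 90 → 80 left.
Line 17 takes 40 to reach its cap of 40 → 40 left.
Only 40 left; Line 12 takes them to reach 40.
Total = 13×40 + 18×70 + 19×45 + 7×40 + 16×90 = 4355.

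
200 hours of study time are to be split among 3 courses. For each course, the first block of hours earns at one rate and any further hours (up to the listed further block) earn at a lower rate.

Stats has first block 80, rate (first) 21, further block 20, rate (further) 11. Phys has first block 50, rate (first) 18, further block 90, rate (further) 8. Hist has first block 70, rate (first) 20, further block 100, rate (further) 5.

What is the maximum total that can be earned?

3980

Order all 6 blocks by rate: Stats/T1 21 > Hist/T1 20 > Phys/T1 18 > Stats/T2 11 > Phys/T2 8 > Hist/T2 5.
Fill Stats T1 block (80 at 21) — 120 left.
Hist T1 at 20: fill all 70 — 50 left.
Fill Phys T1 block (50 at 18) — 0 left.
Total = 21×80 + 20×70 + 18×50 = 3980.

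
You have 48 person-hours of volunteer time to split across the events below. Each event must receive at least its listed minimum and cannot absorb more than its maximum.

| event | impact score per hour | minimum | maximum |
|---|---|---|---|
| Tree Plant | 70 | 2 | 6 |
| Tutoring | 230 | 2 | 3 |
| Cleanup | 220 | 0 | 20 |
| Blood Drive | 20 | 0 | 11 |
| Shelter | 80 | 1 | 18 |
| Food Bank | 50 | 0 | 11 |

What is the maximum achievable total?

7000

Meeting every minimum uses 2+2+0+0+1+0 = 5 person-hours, leaving 43.
Rank by impact score per hour: Tutoring 230 > Cleanup 220 > Shelter 80 > Tree Plant 70 > Food Bank 50 > Blood Drive 20.
Give Tutoring 1 more to hit its cap of 3 ; 42 left.
Cleanup: +20 to 20 (cap) ; 22 left.
Give Shelter 17 more to hit its cap of 18 ; 5 left.
Give Tree Plant 4 more to hit its cap of 6 ; 1 left.
Food Bank: +1 (room for 11) → 1. Pool exhausted.
Total = 70×6 + 230×3 + 220×20 + 80×18 + 50×1 = 7000.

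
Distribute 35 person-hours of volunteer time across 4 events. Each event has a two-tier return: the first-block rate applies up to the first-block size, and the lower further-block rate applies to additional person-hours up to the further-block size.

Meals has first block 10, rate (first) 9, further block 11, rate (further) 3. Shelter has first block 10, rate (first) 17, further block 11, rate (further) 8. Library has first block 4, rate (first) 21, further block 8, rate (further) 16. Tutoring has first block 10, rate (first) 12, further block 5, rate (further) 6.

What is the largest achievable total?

529

Rank every tier by rate: Library/tier1 21 > Shelter/tier1 17 > Library/tier2 16 > Tutoring/tier1 12 > Meals/tier1 9 > Shelter/tier2 8 > Tutoring/tier2 6 > Meals/tier2 3.
Library tier1 at 21: fill all 4 → 31 left.
Shelter/tier1 (17): +10 → 21 left.
Fill Library tier2 block (8 at 16) → 13 left.
Tutoring/tier1 (12): +10 → 3 left.
Meals/tier1: +3 of 10 at 9; pool empty.
Total = 21×4 + 17×10 + 16×8 + 12×10 + 9×3 = 529.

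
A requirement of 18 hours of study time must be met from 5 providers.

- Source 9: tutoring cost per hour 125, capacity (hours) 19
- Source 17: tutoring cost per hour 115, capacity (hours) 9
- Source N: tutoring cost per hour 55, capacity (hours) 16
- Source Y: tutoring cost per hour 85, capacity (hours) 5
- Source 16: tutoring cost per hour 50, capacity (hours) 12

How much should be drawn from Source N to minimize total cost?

Fill from the cheapest provider first.
Source 16 at 50: take all 12 hours — 6 still needed.
Take 6 from Source N at 55 to finish.
Source Y, Source 17, Source 9: unused.

6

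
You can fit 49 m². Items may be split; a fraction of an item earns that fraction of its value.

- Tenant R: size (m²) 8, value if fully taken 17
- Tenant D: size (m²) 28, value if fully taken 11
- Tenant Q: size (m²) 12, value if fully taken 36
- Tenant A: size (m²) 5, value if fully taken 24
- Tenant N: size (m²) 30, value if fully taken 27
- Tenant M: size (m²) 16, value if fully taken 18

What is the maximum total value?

Rank by value-to-size ratio: Tenant A 24/5≈4.8, Tenant Q 36/12≈3, Tenant R 17/8≈2.12, Tenant M 18/16≈1.12, Tenant N 27/30≈0.9, Tenant D 11/28≈0.393.
Take all of Tenant A (5 m², value 24) — 44 m² left.
All 12 m² of Tenant Q fit (value 36) — 32 remain.
Tenant R: take in full, 8 m² for value 17 — 24 left.
Take all of Tenant M (16 m², value 18) — 8 m² left.
Fill the last 8 m² with part of Tenant N: 8/30 of it earns 7.2.
Total value = 102.2.

102.2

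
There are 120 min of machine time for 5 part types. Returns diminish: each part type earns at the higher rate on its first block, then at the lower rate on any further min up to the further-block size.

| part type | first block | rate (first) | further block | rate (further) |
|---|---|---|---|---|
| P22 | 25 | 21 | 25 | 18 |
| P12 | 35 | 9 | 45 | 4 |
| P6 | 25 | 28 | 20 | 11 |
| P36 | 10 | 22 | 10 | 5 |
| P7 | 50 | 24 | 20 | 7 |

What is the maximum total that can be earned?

2825

Order all 10 blocks by rate: P6/tier1 28 > P7/tier1 24 > P36/tier1 22 > P22/tier1 21 > P22/tier2 18 > P6/tier2 11 > P12/tier1 9 > P7/tier2 7 > P36/tier2 5 > P12/tier2 4.
Fill P6 tier1 block (25 at 28) ; 95 left.
P7/tier1 (24): +50 ; 45 left.
P36 tier1 at 22: fill all 10 ; 35 left.
P22/tier1 (21): +25 ; 10 left.
10 remain; put them into P22 tier2 at 18.
Total = 28×25 + 24×50 + 22×10 + 21×25 + 18×10 = 2825.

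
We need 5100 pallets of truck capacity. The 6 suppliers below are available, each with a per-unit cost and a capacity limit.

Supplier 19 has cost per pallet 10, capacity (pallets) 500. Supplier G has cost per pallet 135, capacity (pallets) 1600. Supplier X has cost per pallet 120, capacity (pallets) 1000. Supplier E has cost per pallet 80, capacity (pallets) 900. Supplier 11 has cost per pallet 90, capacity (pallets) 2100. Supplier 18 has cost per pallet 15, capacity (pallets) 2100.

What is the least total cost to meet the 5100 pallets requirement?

Fill from the cheapest supplier first.
Take 500 from Supplier 19 at 10 ; need 4600 more.
Take 2100 from Supplier 18 at 15 ; need 2500 more.
Take 900 from Supplier E at 80 ; need 1600 more.
Supplier 11 (90): take the remaining 1600 ; done.
Supplier X, Supplier G: unused.
Cost = 500×10 + 2100×15 + 900×80 + 1600×90 = 252500.

252500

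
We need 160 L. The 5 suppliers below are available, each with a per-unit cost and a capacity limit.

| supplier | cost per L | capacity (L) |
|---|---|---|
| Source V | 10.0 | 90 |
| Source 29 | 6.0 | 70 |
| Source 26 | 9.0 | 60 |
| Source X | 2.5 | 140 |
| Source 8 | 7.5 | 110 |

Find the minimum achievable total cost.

470

Use suppliers in increasing cost order.
Source X at 2.5: take all 140 L → 20 still needed.
Source 29 at 6.0: take 20 of its 70 → requirement met.
Source 8, Source 26, Source V: unused.
Cost = 140×2.5 + 20×6.0 = 470.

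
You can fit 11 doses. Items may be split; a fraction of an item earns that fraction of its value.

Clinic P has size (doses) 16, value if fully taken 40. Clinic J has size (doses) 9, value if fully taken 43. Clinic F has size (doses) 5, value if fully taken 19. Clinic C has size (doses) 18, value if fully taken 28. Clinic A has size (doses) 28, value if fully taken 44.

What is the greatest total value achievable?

Best value per unit of size first: Clinic J 43/9≈4.78, Clinic F 19/5≈3.8, Clinic P 40/16≈2.5, Clinic A 44/28≈1.57, Clinic C 28/18≈1.56.
Take all of Clinic J (9 doses, value 43) → 2 doses left.
Only 2 doses remain; take 2/5 of Clinic F for value 19×2/5 = 7.6.
Total value = 50.6.

50.6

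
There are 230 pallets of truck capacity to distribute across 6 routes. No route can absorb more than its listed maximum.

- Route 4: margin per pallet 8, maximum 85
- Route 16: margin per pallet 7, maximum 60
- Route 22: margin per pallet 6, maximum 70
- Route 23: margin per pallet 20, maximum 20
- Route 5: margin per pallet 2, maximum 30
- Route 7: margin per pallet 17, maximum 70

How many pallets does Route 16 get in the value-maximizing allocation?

Order the routes by margin per pallet: Route 23 20 > Route 7 17 > Route 4 8 > Route 16 7 > Route 22 6 > Route 5 2.
Route 23 takes 20 to reach its cap of 20 ; 210 left.
Route 7 takes 70 to reach its cap of 70 ; 140 left.
Route 4 takes 85 to reach its cap of 85 ; 55 left.
Route 16 has room for 60 but only 55 remain, so it gets 55.

55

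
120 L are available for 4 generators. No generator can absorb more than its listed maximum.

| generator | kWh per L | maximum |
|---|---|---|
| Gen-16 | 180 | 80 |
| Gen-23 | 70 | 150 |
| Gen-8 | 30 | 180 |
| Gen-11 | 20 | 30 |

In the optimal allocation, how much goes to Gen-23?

40

Rank by kWh per L: Gen-16 180 > Gen-23 70 > Gen-8 30 > Gen-11 20.
Give Gen-16 80 to hit its cap of 80 ; 40 left.
Gen-23 has room for 150 but only 40 remain, so it gets 40.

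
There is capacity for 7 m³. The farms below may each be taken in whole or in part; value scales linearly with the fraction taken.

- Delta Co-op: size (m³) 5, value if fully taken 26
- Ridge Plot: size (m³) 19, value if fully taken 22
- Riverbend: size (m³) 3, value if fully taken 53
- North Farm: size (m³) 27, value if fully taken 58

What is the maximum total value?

73.8

Best value per unit of size first: Riverbend 53/3≈17.7, Delta Co-op 26/5≈5.2, North Farm 58/27≈2.15, Ridge Plot 22/19≈1.16.
All 3 m³ of Riverbend fit (value 53) ; 4 remain.
Only 4 m³ remain; take 4/5 of Delta Co-op for value 26×4/5 = 20.8.
Total value = 73.8.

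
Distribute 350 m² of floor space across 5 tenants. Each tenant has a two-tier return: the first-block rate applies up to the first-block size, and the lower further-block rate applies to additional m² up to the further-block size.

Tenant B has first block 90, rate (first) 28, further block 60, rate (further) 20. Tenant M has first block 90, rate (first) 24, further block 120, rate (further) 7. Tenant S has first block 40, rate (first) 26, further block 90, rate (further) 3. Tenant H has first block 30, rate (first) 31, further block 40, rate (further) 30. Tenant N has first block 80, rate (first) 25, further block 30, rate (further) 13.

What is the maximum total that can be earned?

Rank every tier by rate: Tenant H/first 31 > Tenant H/second 30 > Tenant B/first 28 > Tenant S/first 26 > Tenant N/first 25 > Tenant M/first 24 > Tenant B/second 20 > Tenant N/second 13 > Tenant M/second 7 > Tenant S/second 3.
Tenant H first at 31: fill all 30 ; 320 left.
Tenant H second at 30: fill all 40 ; 280 left.
Tenant B first at 28: fill all 90 ; 190 left.
Tenant S first at 26: fill all 40 ; 150 left.
Fill Tenant N first block (80 at 25) ; 70 left.
70 remain; put them into Tenant M first at 24.
Total = 31×30 + 30×40 + 28×90 + 26×40 + 25×80 + 24×70 = 9370.

9370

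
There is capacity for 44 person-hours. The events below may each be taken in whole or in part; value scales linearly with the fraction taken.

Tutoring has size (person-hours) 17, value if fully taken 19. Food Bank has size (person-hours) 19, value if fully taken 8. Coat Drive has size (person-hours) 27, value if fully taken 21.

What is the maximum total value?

40

Rank by value-to-size ratio: Tutoring 19/17≈1.12, Coat Drive 21/27≈0.778, Food Bank 8/19≈0.421.
Take all of Tutoring (17 person-hours, value 19) — 27 person-hours left.
Coat Drive: take in full, 27 person-hours for value 21 — 0 left.
Total value = 40.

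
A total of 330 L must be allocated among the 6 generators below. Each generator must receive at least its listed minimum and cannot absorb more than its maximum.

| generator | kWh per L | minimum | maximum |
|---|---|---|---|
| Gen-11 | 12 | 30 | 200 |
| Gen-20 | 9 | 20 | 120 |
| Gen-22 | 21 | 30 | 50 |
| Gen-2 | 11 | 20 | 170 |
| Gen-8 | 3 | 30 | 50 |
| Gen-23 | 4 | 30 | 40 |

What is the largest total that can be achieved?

Meeting every minimum uses 30+20+30+20+30+30 = 160 L, leaving 170.
Order the generators by kWh per L: Gen-22 21 > Gen-11 12 > Gen-2 11 > Gen-20 9 > Gen-23 4 > Gen-8 3.
Give Gen-22 20 more to hit its cap of 50 → 150 left.
Gen-11 has room for 170 more but only 150 remain, so it gets 180.
Total = 12×180 + 9×20 + 21×50 + 11×20 + 3×30 + 4×30 = 3820.

3820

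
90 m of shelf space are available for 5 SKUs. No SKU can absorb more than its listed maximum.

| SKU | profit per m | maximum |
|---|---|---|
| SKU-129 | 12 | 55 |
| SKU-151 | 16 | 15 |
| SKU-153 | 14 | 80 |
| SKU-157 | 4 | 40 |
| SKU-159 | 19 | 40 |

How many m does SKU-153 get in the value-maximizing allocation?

Rank by profit per m: SKU-159 19 > SKU-151 16 > SKU-153 14 > SKU-129 12 > SKU-157 4.
SKU-159: +40 to 40 (cap) ; 50 left.
SKU-151: +15 to 15 (cap) ; 35 left.
SKU-153 has room for 80 but only 35 remain, so it gets 35.

35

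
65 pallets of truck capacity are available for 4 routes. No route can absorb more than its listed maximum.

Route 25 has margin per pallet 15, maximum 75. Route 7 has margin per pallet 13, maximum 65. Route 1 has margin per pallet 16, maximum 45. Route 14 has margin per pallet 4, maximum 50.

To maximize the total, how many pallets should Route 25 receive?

20

Highest margin per pallet first: Route 1 16 > Route 25 15 > Route 7 13 > Route 14 4.
Route 1: +45 to 45 (cap) — 20 left.
Route 25 has room for 75 but only 20 remain, so it gets 20.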